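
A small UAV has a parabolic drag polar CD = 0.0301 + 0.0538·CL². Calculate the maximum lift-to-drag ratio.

(L/D)max = 12.4

For CD = CD0 + K·CL², (L/D)max occurs at CL* = √(CD0/K) and equals 1/(2√(K·CD0)).
(L/D)max = 1/(2√(0.0538 × 0.0301)) = 1/(2 × 0.04024) = 12.4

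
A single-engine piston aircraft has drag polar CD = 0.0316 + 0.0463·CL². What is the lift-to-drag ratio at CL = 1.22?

CD = 0.0316 + 0.0463 × 1.22² = 0.1005
L/D = CL/CD = 1.22 / 0.1005 = 12.1

L/D = 12.1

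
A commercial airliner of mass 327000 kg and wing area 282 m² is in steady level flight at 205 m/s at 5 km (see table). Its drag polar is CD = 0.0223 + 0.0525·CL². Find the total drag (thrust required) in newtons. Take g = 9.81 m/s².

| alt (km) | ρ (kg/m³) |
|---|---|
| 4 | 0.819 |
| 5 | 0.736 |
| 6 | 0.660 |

D = 2.21×10^5 N

At 5 km, from the table: ρ = 0.736 kg/m³.
In steady level flight, lift balances weight: W = mg = 327000 × 9.81 = 3.2079×10^6 N.
q = ½ρv² = ½ × 0.736 × 205² = 15470 Pa.
Required CL = L/(qS) = 3.2079×10^6/(15470·282) = 0.7355.
CD = 0.0223 + 0.0525 × 0.7355² = 0.0507.
D = q·S·CD = 15470 × 282 × 0.0507 = 2.211×10^5 N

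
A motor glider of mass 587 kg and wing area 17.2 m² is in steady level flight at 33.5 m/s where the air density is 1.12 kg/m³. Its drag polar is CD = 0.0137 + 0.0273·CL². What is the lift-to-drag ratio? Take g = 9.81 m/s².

Level flight ⇒ L = W = m·g = 587 × 9.81 = 5758.5 N.
Dynamic pressure q = 0.5 × 1.12 × 33.5² = 628.5 Pa.
Required CL = L/(qS) = 5758.5/(628.5·17.2) = 0.5327.
CD = 0.0137 + 0.0273 × 0.5327² = 0.02145.
L/D = CL/CD = 0.5327 / 0.02145 = 24.8

L/D = 24.8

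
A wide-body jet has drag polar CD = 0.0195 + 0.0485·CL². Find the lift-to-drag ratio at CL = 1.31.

L/D = 12.8

CD = 0.0195 + 0.0485 × 1.31² = 0.1027
L/D = CL/CD = 1.31 / 0.1027 = 12.8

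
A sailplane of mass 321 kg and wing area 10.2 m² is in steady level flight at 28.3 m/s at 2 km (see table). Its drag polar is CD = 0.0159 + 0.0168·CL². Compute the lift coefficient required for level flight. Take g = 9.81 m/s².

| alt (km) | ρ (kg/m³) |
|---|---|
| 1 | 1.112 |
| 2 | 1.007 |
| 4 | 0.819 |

At 2 km, from the table: ρ = 1.007 kg/m³.
Weight W = mg = 321 × 9.81 = 3149 N; in level flight L = W.
Dynamic pressure q = 0.5 × 1.007 × 28.3² = 403.2 Pa.
Required CL = L/(qS) = 3149/(403.2·10.2) = 0.7656.

CL = 0.766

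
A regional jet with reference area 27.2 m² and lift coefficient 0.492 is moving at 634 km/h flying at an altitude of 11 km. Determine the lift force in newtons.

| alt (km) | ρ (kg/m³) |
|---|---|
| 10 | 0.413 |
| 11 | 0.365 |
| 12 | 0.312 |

At 11 km, from the table: ρ = 0.365 kg/m³.
Convert speed: v = 634 km/h ÷ 3.6 = 176.1 m/s.
L = ½ρv²S·CL = ½ × 0.365 × 176.1² × 27.2 × 0.492 = 75700 N ≈ 75.7 kN

L = 75700 N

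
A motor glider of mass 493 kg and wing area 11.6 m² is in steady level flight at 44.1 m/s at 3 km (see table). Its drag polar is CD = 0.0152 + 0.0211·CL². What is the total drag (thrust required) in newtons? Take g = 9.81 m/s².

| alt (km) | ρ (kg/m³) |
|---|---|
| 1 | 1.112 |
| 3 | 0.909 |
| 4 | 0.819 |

D = 204 N

At 3 km, from the table: ρ = 0.909 kg/m³.
Level flight ⇒ L = W = m·g = 493 × 9.81 = 4836.3 N.
q = ½ρv² = ½ × 0.909 × 44.1² = 883.9 Pa.
CL = 2W/(ρv²S) = 2×4836.3/(0.909×44.1²×11.6) = 0.4717.
CD = 0.0152 + 0.0211 × 0.4717² = 0.01989.
D = q·S·CD = 883.9 × 11.6 × 0.01989 = 204 N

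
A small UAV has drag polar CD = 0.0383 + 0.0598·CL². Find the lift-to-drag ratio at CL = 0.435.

L/D = 8.77

CD = 0.0383 + 0.0598 × 0.435² = 0.04962
L/D = CL/CD = 0.435 / 0.04962 = 8.77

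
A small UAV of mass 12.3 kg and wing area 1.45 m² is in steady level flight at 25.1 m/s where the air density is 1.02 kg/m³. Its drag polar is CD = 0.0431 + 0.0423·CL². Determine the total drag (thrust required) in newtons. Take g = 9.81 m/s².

In steady level flight, lift balances weight: W = mg = 12.3 × 9.81 = 120.66 N.
q = ½ρv² = ½ × 1.02 × 25.1² = 321.3 Pa.
CL = W/(q·S) = 120.66 / (321.3 × 1.45) = 0.259.
CD = 0.0431 + 0.0423 × 0.259² = 0.04594.
D = q·S·CD = 321.3 × 1.45 × 0.04594 = 21.4 N

D = 21.4 N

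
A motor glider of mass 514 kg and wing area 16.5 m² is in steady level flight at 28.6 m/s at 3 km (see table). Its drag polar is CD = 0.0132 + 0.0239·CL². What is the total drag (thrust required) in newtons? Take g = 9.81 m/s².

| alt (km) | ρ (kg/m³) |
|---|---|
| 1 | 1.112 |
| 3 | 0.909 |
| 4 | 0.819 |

At 3 km, from the table: ρ = 0.909 kg/m³.
Level flight ⇒ L = W = m·g = 514 × 9.81 = 5042.3 N.
Dynamic pressure q = 0.5 × 0.909 × 28.6² = 371.8 Pa.
CL = W/(q·S) = 5042.3 / (371.8 × 16.5) = 0.822.
CD = 0.0132 + 0.0239 × 0.822² = 0.02935.
D = q·S·CD = 371.8 × 16.5 × 0.02935 = 180 N

D = 180 N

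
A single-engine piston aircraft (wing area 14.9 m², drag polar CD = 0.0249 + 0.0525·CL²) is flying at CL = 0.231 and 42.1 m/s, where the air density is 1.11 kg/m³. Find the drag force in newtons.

CD = 0.0249 + 0.0525 × 0.231² = 0.0277
D = ½ρv²S·CD = ½ × 1.11 × 42.1² × 14.9 × 0.0277 = 406 N

D = 406 N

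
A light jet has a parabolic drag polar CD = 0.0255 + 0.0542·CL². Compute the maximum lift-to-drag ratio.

For CD = CD0 + K·CL², (L/D)max occurs at CL* = √(CD0/K) and equals 1/(2√(K·CD0)).
(L/D)max = 1/(2√(0.0542 × 0.0255)) = 1/(2 × 0.03718) = 13.4

(L/D)max = 13.4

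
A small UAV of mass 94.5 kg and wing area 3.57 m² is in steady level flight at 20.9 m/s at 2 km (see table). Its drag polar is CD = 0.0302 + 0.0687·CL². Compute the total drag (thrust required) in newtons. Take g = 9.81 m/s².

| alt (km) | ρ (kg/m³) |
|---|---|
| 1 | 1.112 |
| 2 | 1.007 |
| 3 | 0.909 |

D = 98.9 N

At 2 km, from the table: ρ = 1.007 kg/m³.
Level flight ⇒ L = W = m·g = 94.5 × 9.81 = 927.05 N.
q = ½ρv² = ½ × 1.007 × 20.9² = 219.9 Pa.
Required CL = L/(qS) = 927.05/(219.9·3.57) = 1.181.
CD = 0.0302 + 0.0687 × 1.181² = 0.126.
D = q·S·CD = 219.9 × 3.57 × 0.126 = 98.91 N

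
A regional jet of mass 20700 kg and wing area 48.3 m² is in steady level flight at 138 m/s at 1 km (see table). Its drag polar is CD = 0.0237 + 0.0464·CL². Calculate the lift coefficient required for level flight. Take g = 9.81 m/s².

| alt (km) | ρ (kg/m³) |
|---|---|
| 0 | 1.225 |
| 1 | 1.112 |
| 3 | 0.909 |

At 1 km, from the table: ρ = 1.112 kg/m³.
Level flight ⇒ L = W = m·g = 20700 × 9.81 = 2.0307×10^5 N.
q = ½ρv² = ½ × 1.112 × 138² = 10590 Pa.
CL = W/(q·S) = 2.0307×10^5 / (10590 × 48.3) = 0.3971.

CL = 0.397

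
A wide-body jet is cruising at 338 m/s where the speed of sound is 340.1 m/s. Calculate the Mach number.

M = 0.994

M = v/a = 338 / 340.1 = 0.994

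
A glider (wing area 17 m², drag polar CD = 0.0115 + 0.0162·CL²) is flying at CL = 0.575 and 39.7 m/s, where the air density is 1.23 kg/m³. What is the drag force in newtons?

CD = 0.0115 + 0.0162 × 0.575² = 0.01686
D = ½ρv²S·CD = ½ × 1.23 × 39.7² × 17 × 0.01686 = 278 N

D = 278 N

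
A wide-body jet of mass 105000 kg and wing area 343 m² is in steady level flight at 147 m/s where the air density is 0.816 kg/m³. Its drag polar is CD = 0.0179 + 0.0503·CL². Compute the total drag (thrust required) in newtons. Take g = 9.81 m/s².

D = 71800 N

In steady level flight, lift balances weight: W = mg = 105000 × 9.81 = 1.03×10^6 N.
Dynamic pressure q = 0.5 × 0.816 × 147² = 8816 Pa.
Required CL = L/(qS) = 1.03×10^6/(8816·343) = 0.3406.
CD = 0.0179 + 0.0503 × 0.3406² = 0.02374.
D = q·S·CD = 8816 × 343 × 0.02374 = 71780 N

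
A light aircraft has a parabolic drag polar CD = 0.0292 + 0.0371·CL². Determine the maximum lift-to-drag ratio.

For CD = CD0 + K·CL², (L/D)max occurs at CL* = √(CD0/K) and equals 1/(2√(K·CD0)).
(L/D)max = 1/(2√(0.0371 × 0.0292)) = 1/(2 × 0.03291) = 15.2

(L/D)max = 15.2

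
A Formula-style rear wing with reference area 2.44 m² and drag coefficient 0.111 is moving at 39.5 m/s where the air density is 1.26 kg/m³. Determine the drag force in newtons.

D = 266 N

D = ½ρv²S·CD = ½ × 1.26 × 39.5² × 2.44 × 0.111 = 266 N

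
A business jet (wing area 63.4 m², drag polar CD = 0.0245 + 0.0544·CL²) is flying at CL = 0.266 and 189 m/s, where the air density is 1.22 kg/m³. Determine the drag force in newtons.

CD = 0.0245 + 0.0544 × 0.266² = 0.02835
D = ½ρv²S·CD = ½ × 1.22 × 189² × 63.4 × 0.02835 = 39200 N

D = 39200 N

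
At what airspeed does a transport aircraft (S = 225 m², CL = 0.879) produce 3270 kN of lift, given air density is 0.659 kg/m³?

v = 224 m/s

L = ½ρv²S·CL ⇒ v = √(2L/(ρ·S·CL))
v = √(2 × 3.27×10^6 / (0.659 × 225 × 0.879)) = √50180 = 224 m/s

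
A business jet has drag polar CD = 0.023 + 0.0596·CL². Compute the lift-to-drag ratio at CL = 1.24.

CD = 0.023 + 0.0596 × 1.24² = 0.1146
L/D = CL/CD = 1.24 / 0.1146 = 10.8

L/D = 10.8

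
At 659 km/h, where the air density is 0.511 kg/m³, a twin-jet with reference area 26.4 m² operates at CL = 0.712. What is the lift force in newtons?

L = 1.61×10^5 N

Convert speed: v = 659 km/h ÷ 3.6 = 183.1 m/s.
Dynamic pressure q = ½ρv² = ½ × 0.511 × 183.1² = 8562 Pa.
L = q·S·CL = 8562 × 26.4 × 0.712 = 1.61×10^5 N ≈ 161 kN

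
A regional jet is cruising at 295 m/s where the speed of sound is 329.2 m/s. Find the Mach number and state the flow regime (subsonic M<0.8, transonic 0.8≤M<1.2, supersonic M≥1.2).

M = 0.896 (transonic)

M = v/a = 295 / 329.2 = 0.896
M = 0.896 → transonic.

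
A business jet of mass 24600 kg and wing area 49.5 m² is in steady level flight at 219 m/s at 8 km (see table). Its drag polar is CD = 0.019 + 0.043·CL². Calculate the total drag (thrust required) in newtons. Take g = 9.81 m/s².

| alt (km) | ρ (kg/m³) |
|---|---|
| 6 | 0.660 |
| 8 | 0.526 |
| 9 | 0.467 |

D = 15900 N

At 8 km, from the table: ρ = 0.526 kg/m³.
In steady level flight, lift balances weight: W = mg = 24600 × 9.81 = 2.4133×10^5 N.
q = ½ρv² = ½ × 0.526 × 219² = 12610 Pa.
CL = W/(q·S) = 2.4133×10^5 / (12610 × 49.5) = 0.3865.
CD = 0.019 + 0.043 × 0.3865² = 0.02542.
D = q·S·CD = 12610 × 49.5 × 0.02542 = 15870 N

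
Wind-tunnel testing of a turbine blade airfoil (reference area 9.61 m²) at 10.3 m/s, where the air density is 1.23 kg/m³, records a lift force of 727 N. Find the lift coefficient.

CL = 1.16

From L = ½ρv²S·CL, rearranging gives CL = 2L/(ρv²S).
CL = 2 × 727 / (1.23 × 10.3² × 9.61) = 1.16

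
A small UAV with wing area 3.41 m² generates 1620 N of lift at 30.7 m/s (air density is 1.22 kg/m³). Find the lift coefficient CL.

CL = 0.826

From L = ½ρv²S·CL, rearranging gives CL = 2L/(ρv²S).
CL = 2 × 1620 / (1.22 × 30.7² × 3.41) = 0.826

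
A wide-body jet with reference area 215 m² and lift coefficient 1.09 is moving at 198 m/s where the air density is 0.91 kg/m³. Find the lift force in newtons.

L = 4.18×10^6 N

Dynamic pressure q = ½ρv² = ½ × 0.91 × 198² = 17840 Pa.
L = q·S·CL = 17840 × 215 × 1.09 = 4.18×10^6 N ≈ 4180 kN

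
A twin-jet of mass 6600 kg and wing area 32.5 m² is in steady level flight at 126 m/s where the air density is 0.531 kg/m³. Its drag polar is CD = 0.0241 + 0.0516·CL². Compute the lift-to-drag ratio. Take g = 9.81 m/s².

In steady level flight, lift balances weight: W = mg = 6600 × 9.81 = 64746 N.
q = ½ρv² = ½ × 0.531 × 126² = 4215 Pa.
CL = W/(q·S) = 64746 / (4215 × 32.5) = 0.4726.
CD = 0.0241 + 0.0516 × 0.4726² = 0.03563.
L/D = CL/CD = 0.4726 / 0.03563 = 13.3

L/D = 13.3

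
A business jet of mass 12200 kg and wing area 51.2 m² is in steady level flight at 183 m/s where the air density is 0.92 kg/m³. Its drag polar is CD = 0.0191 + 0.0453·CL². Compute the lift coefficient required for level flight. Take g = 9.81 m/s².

CL = 0.152

In steady level flight, lift balances weight: W = mg = 12200 × 9.81 = 1.1968×10^5 N.
q = ½ρv² = ½ × 0.92 × 183² = 15400 Pa.
Required CL = L/(qS) = 1.1968×10^5/(15400·51.2) = 0.1517.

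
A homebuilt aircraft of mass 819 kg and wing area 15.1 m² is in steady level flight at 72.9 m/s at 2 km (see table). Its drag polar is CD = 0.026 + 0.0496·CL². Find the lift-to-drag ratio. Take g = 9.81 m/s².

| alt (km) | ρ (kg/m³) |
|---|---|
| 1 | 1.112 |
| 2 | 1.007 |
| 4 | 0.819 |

L/D = 7.11

At 2 km, from the table: ρ = 1.007 kg/m³.
In steady level flight, lift balances weight: W = mg = 819 × 9.81 = 8034.4 N.
q = ½ρv² = ½ × 1.007 × 72.9² = 2676 Pa.
CL = 2W/(ρv²S) = 2×8034.4/(1.007×72.9²×15.1) = 0.1988.
CD = 0.026 + 0.0496 × 0.1988² = 0.02796.
L/D = CL/CD = 0.1988 / 0.02796 = 7.11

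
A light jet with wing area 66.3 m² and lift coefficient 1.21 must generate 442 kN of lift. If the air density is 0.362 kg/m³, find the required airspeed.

v = 174 m/s

L = ½ρv²S·CL ⇒ v = √(2L/(ρ·S·CL))
v = √(2 × 4.42×10^5 / (0.362 × 66.3 × 1.21)) = √30440 = 174 m/s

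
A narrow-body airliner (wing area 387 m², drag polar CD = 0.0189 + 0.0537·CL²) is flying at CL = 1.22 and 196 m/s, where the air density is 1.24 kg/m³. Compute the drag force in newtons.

CD = 0.0189 + 0.0537 × 1.22² = 0.09883
D = ½ρv²S·CD = ½ × 1.24 × 196² × 387 × 0.09883 = 9.11×10^5 N

D = 9.11×10^5 N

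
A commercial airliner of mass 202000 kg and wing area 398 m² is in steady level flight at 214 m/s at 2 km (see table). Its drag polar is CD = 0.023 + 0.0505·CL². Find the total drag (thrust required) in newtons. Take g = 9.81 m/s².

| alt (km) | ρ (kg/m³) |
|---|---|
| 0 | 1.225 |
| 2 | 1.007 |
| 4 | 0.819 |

D = 2.33×10^5 N

At 2 km, from the table: ρ = 1.007 kg/m³.
Weight W = mg = 202000 × 9.81 = 1.9816×10^6 N; in level flight L = W.
q = ½ρv² = ½ × 1.007 × 214² = 23060 Pa.
CL = 2W/(ρv²S) = 2×1.9816×10^6/(1.007×214²×398) = 0.2159.
CD = 0.023 + 0.0505 × 0.2159² = 0.02535.
D = q·S·CD = 23060 × 398 × 0.02535 = 2.327×10^5 N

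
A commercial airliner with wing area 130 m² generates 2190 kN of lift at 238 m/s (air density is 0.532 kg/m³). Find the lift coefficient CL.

From L = ½ρv²S·CL, rearranging gives CL = 2L/(ρv²S).
CL = 2 × 2.19×10^6 / (0.532 × 238² × 130) = 1.12

CL = 1.12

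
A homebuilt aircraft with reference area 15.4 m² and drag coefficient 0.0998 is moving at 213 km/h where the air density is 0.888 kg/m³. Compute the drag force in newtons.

D = 2390 N

Convert speed: v = 213 km/h ÷ 3.6 = 59.17 m/s.
D = ½ρv²S·CD = ½ × 0.888 × 59.17² × 15.4 × 0.0998 = 2390 N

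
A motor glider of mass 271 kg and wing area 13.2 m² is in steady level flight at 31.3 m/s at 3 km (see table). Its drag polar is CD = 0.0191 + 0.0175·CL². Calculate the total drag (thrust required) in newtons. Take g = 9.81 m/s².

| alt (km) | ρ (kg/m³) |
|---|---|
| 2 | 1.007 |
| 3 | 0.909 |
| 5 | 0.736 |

D = 133 N

At 3 km, from the table: ρ = 0.909 kg/m³.
In steady level flight, lift balances weight: W = mg = 271 × 9.81 = 2658.5 N.
q = ½ρv² = ½ × 0.909 × 31.3² = 445.3 Pa.
CL = 2W/(ρv²S) = 2×2658.5/(0.909×31.3²×13.2) = 0.4523.
CD = 0.0191 + 0.0175 × 0.4523² = 0.02268.
D = q·S·CD = 445.3 × 13.2 × 0.02268 = 133.3 N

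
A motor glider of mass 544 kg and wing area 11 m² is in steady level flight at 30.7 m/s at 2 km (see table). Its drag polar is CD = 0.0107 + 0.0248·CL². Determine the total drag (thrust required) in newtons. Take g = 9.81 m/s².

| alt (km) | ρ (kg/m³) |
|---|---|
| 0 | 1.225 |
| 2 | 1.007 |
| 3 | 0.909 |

D = 191 N

At 2 km, from the table: ρ = 1.007 kg/m³.
Level flight ⇒ L = W = m·g = 544 × 9.81 = 5336.6 N.
Dynamic pressure q = 0.5 × 1.007 × 30.7² = 474.5 Pa.
CL = W/(q·S) = 5336.6 / (474.5 × 11) = 1.022.
CD = 0.0107 + 0.0248 × 1.022² = 0.03662.
D = q·S·CD = 474.5 × 11 × 0.03662 = 191.2 N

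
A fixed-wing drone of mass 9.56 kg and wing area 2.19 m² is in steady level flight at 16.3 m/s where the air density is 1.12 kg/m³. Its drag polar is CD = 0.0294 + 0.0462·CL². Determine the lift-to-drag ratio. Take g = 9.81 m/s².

Level flight ⇒ L = W = m·g = 9.56 × 9.81 = 93.784 N.
q = ½ρv² = ½ × 1.12 × 16.3² = 148.8 Pa.
Required CL = L/(qS) = 93.784/(148.8·2.19) = 0.2878.
CD = 0.0294 + 0.0462 × 0.2878² = 0.03323.
L/D = CL/CD = 0.2878 / 0.03323 = 8.66

L/D = 8.66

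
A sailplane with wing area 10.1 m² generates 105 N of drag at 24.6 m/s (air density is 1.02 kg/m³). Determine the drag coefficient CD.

CD = 0.0337

From D = ½ρv²S·CD, rearranging gives CD = 2D/(ρv²S).
CD = 2 × 105 / (1.02 × 24.6² × 10.1) = 0.0337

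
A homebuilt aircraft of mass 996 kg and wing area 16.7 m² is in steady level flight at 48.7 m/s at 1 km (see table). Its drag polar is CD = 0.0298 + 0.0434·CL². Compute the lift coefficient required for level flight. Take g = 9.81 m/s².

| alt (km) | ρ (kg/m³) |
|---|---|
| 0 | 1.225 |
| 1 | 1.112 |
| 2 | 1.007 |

CL = 0.444

At 1 km, from the table: ρ = 1.112 kg/m³.
In steady level flight, lift balances weight: W = mg = 996 × 9.81 = 9770.8 N.
Dynamic pressure q = 0.5 × 1.112 × 48.7² = 1319 Pa.
CL = W/(q·S) = 9770.8 / (1319 × 16.7) = 0.4437.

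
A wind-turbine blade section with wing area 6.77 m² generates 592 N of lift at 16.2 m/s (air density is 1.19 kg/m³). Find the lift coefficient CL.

CL = 0.56

From L = ½ρv²S·CL, rearranging gives CL = 2L/(ρv²S).
CL = 2 × 592 / (1.19 × 16.2² × 6.77) = 0.56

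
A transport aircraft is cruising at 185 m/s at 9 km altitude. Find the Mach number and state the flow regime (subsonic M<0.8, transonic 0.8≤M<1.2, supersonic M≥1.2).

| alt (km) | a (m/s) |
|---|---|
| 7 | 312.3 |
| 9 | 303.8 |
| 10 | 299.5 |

At 9 km, from the table: a = 303.8 m/s.
M = v/a = 185 / 303.8 = 0.609
M = 0.609 → subsonic.

M = 0.609 (subsonic)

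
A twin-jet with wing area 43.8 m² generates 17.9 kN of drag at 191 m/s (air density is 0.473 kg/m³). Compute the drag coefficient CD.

CD = 0.0474

From D = ½ρv²S·CD, rearranging gives CD = 2D/(ρv²S).
CD = 2 × 17900 / (0.473 × 191² × 43.8) = 0.0474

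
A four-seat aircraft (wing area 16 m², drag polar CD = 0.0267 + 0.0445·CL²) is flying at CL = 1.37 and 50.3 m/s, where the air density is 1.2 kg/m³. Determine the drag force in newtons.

D = 2680 N

CD = 0.0267 + 0.0445 × 1.37² = 0.1102
D = ½ρv²S·CD = ½ × 1.2 × 50.3² × 16 × 0.1102 = 2680 N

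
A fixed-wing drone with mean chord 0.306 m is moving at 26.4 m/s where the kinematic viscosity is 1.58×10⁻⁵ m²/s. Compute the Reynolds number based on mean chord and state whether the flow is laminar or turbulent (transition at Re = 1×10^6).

Re = v·c/ν = 26.4 × 0.306 / (1.58×10⁻⁵) = 5.11×10^5
Since 5.11×10^5 < 1×10^6, the flow is laminar.

Re = 5.11×10^5 (laminar)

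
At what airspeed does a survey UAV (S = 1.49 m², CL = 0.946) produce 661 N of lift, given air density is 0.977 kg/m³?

v = 31 m/s

L = ½ρv²S·CL ⇒ v = √(2L/(ρ·S·CL))
v = √(2 × 661 / (0.977 × 1.49 × 0.946)) = √960 = 31 m/s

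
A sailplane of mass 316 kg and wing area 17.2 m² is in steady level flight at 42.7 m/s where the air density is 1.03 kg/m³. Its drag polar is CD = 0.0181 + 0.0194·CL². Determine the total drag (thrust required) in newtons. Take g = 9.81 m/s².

Level flight ⇒ L = W = m·g = 316 × 9.81 = 3100 N.
Dynamic pressure q = 0.5 × 1.03 × 42.7² = 939 Pa.
CL = W/(q·S) = 3100 / (939 × 17.2) = 0.1919.
CD = 0.0181 + 0.0194 × 0.1919² = 0.01881.
D = q·S·CD = 939 × 17.2 × 0.01881 = 303.9 N

D = 304 N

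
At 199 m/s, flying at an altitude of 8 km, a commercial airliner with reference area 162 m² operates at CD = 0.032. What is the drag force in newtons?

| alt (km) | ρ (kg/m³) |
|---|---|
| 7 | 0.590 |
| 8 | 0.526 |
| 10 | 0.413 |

At 8 km, from the table: ρ = 0.526 kg/m³.
D = ½ρv²S·CD = ½ × 0.526 × 199² × 162 × 0.032 = 54000 N ≈ 54 kN

D = 54000 N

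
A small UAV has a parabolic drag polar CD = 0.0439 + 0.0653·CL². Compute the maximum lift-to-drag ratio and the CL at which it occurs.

(L/D)max = 9.34, at CL = 0.82

For CD = CD0 + K·CL², (L/D)max occurs at CL* = √(CD0/K) and equals 1/(2√(K·CD0)).
(L/D)max = 1/(2√(0.0653 × 0.0439)) = 1/(2 × 0.05354) = 9.34
CL* = √(0.0439/0.0653) = 0.82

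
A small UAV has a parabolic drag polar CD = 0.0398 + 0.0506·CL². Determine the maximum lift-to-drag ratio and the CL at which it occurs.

For CD = CD0 + K·CL², (L/D)max occurs at CL* = √(CD0/K) and equals 1/(2√(K·CD0)).
(L/D)max = 1/(2√(0.0506 × 0.0398)) = 1/(2 × 0.04488) = 11.1
CL* = √(0.0398/0.0506) = 0.887

(L/D)max = 11.1, at CL = 0.887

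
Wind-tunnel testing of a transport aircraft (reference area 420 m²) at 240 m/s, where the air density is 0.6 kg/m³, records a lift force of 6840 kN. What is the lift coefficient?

From L = ½ρv²S·CL, rearranging gives CL = 2L/(ρv²S).
CL = 2 × 6.84×10^6 / (0.6 × 240² × 420) = 0.942

CL = 0.942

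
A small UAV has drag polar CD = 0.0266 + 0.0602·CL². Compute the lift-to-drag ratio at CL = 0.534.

L/D = 12.2

CD = 0.0266 + 0.0602 × 0.534² = 0.04377
L/D = CL/CD = 0.534 / 0.04377 = 12.2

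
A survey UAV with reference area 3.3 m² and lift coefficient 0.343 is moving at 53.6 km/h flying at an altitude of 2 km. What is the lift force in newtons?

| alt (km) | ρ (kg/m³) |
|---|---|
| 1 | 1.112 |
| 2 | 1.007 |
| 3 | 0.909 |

L = 126 N

At 2 km, from the table: ρ = 1.007 kg/m³.
Convert speed: v = 53.6 km/h ÷ 3.6 = 14.89 m/s.
L = ½ρv²S·CL = ½ × 1.007 × 14.89² × 3.3 × 0.343 = 126 N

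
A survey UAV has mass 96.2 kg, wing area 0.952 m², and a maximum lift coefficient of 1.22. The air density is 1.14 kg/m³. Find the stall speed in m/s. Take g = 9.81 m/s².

V_stall = 37.8 m/s

At stall, lift equals weight: L = W = m·g = 96.2 × 9.81 = 943.7 N.
From L = ½ρV²S·CL,max = W: V_stall = √(2W/(ρSCL,max)) = √(2·943.7/(1.14·0.952·1.22))
V_stall = √1426 = 37.8 m/s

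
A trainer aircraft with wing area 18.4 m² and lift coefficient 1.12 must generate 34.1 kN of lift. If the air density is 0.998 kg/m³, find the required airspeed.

L = ½ρv²S·CL ⇒ v = √(2L/(ρ·S·CL))
v = √(2 × 34100 / (0.998 × 18.4 × 1.12)) = √3316 = 57.6 m/s

v = 57.6 m/s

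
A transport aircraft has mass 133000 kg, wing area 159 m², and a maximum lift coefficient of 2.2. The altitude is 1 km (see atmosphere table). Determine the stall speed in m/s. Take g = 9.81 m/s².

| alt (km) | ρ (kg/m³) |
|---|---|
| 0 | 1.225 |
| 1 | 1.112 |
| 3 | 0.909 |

At 1 km, from the table: ρ = 1.112 kg/m³.
At stall, lift equals weight: L = W = m·g = 133000 × 9.81 = 1.305×10^6 N.
V_stall = √(2W/(ρ·S·CL,max)) = √(2 × 1.305×10^6 / (1.112 × 159 × 2.2))
V_stall = √6709 = 81.9 m/s

V_stall = 81.9 m/s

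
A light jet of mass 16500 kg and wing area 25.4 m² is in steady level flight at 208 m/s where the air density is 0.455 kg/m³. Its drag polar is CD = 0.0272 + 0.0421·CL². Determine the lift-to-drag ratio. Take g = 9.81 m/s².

L/D = 14.4

Level flight ⇒ L = W = m·g = 16500 × 9.81 = 1.6186×10^5 N.
Dynamic pressure q = 0.5 × 0.455 × 208² = 9843 Pa.
Required CL = L/(qS) = 1.6186×10^5/(9843·25.4) = 0.6475.
CD = 0.0272 + 0.0421 × 0.6475² = 0.04485.
L/D = CL/CD = 0.6475 / 0.04485 = 14.4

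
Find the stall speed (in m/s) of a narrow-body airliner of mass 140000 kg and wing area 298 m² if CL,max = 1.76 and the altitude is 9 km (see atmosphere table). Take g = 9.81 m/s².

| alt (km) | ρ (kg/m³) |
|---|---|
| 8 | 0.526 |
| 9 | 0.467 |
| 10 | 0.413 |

At 9 km, from the table: ρ = 0.467 kg/m³.
Stall occurs when L = W at CL,max. W = mg = 140000 × 9.81 = 1.373×10^6 N.
From L = ½ρV²S·CL,max = W: V_stall = √(2W/(ρSCL,max)) = √(2·1.373×10^6/(0.467·298·1.76))
V_stall = √11210 = 106 m/s

V_stall = 106 m/s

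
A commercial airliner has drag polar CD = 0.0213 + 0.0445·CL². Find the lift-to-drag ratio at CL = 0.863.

CD = 0.0213 + 0.0445 × 0.863² = 0.05444
L/D = CL/CD = 0.863 / 0.05444 = 15.9

L/D = 15.9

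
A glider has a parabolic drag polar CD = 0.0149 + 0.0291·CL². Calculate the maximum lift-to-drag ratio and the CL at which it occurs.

(L/D)max = 24, at CL = 0.716

For CD = CD0 + K·CL², (L/D)max occurs at CL* = √(CD0/K) and equals 1/(2√(K·CD0)).
(L/D)max = 1/(2√(0.0291 × 0.0149)) = 1/(2 × 0.02082) = 24
CL* = √(0.0149/0.0291) = 0.716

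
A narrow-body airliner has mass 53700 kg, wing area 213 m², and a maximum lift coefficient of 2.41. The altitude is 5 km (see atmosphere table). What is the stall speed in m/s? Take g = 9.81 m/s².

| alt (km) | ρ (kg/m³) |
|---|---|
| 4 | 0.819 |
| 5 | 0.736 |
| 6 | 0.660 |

At 5 km, from the table: ρ = 0.736 kg/m³.
Weight W = mg = 53700 × 9.81 = 5.268×10^5 N.
From L = ½ρV²S·CL,max = W: V_stall = √(2W/(ρSCL,max)) = √(2·5.268×10^5/(0.736·213·2.41))
V_stall = √2789 = 52.8 m/s

V_stall = 52.8 m/s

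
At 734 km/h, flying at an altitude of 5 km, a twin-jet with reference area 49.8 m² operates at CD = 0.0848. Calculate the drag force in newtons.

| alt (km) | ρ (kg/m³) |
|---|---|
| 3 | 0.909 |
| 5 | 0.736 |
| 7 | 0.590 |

At 5 km, from the table: ρ = 0.736 kg/m³.
Convert speed: v = 734 km/h ÷ 3.6 = 203.9 m/s.
Dynamic pressure q = ½ρv² = ½ × 0.736 × 203.9² = 15300 Pa.
D = q·S·CD = 15300 × 49.8 × 0.0848 = 64600 N ≈ 64.6 kN

D = 64600 N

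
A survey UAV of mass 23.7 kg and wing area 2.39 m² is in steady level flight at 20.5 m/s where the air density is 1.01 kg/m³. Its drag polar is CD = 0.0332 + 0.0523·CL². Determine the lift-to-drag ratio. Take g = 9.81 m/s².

In steady level flight, lift balances weight: W = mg = 23.7 × 9.81 = 232.5 N.
Dynamic pressure q = 0.5 × 1.01 × 20.5² = 212.2 Pa.
Required CL = L/(qS) = 232.5/(212.2·2.39) = 0.4584.
CD = 0.0332 + 0.0523 × 0.4584² = 0.04419.
L/D = CL/CD = 0.4584 / 0.04419 = 10.4

L/D = 10.4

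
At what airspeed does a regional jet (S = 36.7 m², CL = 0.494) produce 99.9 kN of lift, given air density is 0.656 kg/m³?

L = ½ρv²S·CL ⇒ v = √(2L/(ρ·S·CL))
v = √(2 × 99900 / (0.656 × 36.7 × 0.494)) = √16800 = 130 m/s

v = 130 m/s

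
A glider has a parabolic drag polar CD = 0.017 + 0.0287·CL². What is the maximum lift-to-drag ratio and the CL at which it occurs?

(L/D)max = 22.6, at CL = 0.77

For CD = CD0 + K·CL², (L/D)max occurs at CL* = √(CD0/K) and equals 1/(2√(K·CD0)).
(L/D)max = 1/(2√(0.0287 × 0.017)) = 1/(2 × 0.02209) = 22.6
CL* = √(0.017/0.0287) = 0.77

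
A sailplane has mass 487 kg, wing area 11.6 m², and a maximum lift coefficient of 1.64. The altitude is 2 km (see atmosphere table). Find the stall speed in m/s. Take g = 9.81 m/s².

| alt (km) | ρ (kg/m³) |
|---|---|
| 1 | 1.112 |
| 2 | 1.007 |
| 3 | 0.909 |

V_stall = 22.3 m/s

At 2 km, from the table: ρ = 1.007 kg/m³.
Weight W = mg = 487 × 9.81 = 4777 N.
V_stall = √(2W/(ρ·S·CL,max)) = √(2 × 4777 / (1.007 × 11.6 × 1.64))
V_stall = √498.8 = 22.3 m/s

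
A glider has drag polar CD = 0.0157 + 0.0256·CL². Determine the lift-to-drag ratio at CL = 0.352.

L/D = 18.7

CD = 0.0157 + 0.0256 × 0.352² = 0.01887
L/D = CL/CD = 0.352 / 0.01887 = 18.7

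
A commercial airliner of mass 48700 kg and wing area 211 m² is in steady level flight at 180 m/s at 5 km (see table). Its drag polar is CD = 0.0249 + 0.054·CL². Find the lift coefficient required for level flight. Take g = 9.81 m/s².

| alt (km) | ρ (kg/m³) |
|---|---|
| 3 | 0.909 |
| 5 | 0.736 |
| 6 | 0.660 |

At 5 km, from the table: ρ = 0.736 kg/m³.
Weight W = mg = 48700 × 9.81 = 4.7775×10^5 N; in level flight L = W.
q = ½ρv² = ½ × 0.736 × 180² = 11920 Pa.
CL = 2W/(ρv²S) = 2×4.7775×10^5/(0.736×180²×211) = 0.1899.

CL = 0.19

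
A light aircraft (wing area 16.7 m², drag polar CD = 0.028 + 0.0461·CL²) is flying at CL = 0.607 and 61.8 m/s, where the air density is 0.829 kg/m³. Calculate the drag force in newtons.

CD = 0.028 + 0.0461 × 0.607² = 0.04499
D = ½ρv²S·CD = ½ × 0.829 × 61.8² × 16.7 × 0.04499 = 1190 N

D = 1190 N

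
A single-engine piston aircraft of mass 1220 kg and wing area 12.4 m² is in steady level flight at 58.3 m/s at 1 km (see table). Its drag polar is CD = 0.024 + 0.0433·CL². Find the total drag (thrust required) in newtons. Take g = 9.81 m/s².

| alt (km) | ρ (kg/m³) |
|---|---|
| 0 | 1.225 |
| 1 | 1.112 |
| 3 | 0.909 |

D = 827 N

At 1 km, from the table: ρ = 1.112 kg/m³.
Level flight ⇒ L = W = m·g = 1220 × 9.81 = 11968 N.
q = ½ρv² = ½ × 1.112 × 58.3² = 1890 Pa.
CL = 2W/(ρv²S) = 2×11968/(1.112×58.3²×12.4) = 0.5107.
CD = 0.024 + 0.0433 × 0.5107² = 0.03529.
D = q·S·CD = 1890 × 12.4 × 0.03529 = 827.1 N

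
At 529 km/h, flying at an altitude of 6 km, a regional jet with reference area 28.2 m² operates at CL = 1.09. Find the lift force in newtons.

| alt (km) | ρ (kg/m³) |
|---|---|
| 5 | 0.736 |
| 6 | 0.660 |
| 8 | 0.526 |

L = 2.19×10^5 N

At 6 km, from the table: ρ = 0.660 kg/m³.
Convert speed: v = 529 km/h ÷ 3.6 = 146.9 m/s.
Dynamic pressure q = ½ρv² = ½ × 0.66 × 146.9² = 7126 Pa.
L = q·S·CL = 7126 × 28.2 × 1.09 = 2.19×10^5 N ≈ 219 kN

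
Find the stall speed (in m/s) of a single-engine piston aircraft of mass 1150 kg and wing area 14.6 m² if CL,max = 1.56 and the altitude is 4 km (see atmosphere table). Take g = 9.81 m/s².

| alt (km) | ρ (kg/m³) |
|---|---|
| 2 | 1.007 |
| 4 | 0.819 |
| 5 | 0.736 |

At 4 km, from the table: ρ = 0.819 kg/m³.
Weight W = mg = 1150 × 9.81 = 11280 N.
From L = ½ρV²S·CL,max = W: V_stall = √(2W/(ρSCL,max)) = √(2·11280/(0.819·14.6·1.56))
V_stall = √1210 = 34.8 m/s

V_stall = 34.8 m/s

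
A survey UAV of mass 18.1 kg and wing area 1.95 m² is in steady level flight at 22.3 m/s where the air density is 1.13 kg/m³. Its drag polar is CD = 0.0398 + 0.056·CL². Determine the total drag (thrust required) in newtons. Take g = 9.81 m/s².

D = 25 N

Weight W = mg = 18.1 × 9.81 = 177.56 N; in level flight L = W.
q = ½ρv² = ½ × 1.13 × 22.3² = 281 Pa.
Required CL = L/(qS) = 177.56/(281·1.95) = 0.3241.
CD = 0.0398 + 0.056 × 0.3241² = 0.04568.
D = q·S·CD = 281 × 1.95 × 0.04568 = 25.03 N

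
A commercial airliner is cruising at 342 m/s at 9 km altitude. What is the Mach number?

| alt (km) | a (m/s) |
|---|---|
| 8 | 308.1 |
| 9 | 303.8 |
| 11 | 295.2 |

M = 1.13

At 9 km, from the table: a = 303.8 m/s.
M = v/a = 342 / 303.8 = 1.13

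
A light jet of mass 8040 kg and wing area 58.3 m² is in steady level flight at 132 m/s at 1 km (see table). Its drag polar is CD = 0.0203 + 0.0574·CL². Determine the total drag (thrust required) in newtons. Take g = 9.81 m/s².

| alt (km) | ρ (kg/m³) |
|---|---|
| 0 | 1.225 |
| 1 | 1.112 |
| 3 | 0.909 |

D = 12100 N

At 1 km, from the table: ρ = 1.112 kg/m³.
Level flight ⇒ L = W = m·g = 8040 × 9.81 = 78872 N.
Dynamic pressure q = 0.5 × 1.112 × 132² = 9688 Pa.
CL = W/(q·S) = 78872 / (9688 × 58.3) = 0.1396.
CD = 0.0203 + 0.0574 × 0.1396² = 0.02142.
D = q·S·CD = 9688 × 58.3 × 0.02142 = 12100 N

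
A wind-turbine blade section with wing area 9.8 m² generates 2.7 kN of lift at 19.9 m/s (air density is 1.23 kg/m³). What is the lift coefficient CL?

From L = ½ρv²S·CL, rearranging gives CL = 2L/(ρv²S).
CL = 2 × 2700 / (1.23 × 19.9² × 9.8) = 1.13

CL = 1.13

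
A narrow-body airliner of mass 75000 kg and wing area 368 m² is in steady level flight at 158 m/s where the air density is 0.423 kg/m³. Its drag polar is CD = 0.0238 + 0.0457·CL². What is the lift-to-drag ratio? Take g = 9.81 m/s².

L/D = 12.5

Weight W = mg = 75000 × 9.81 = 7.3575×10^5 N; in level flight L = W.
Dynamic pressure q = 0.5 × 0.423 × 158² = 5280 Pa.
CL = 2W/(ρv²S) = 2×7.3575×10^5/(0.423×158²×368) = 0.3787.
CD = 0.0238 + 0.0457 × 0.3787² = 0.03035.
L/D = CL/CD = 0.3787 / 0.03035 = 12.5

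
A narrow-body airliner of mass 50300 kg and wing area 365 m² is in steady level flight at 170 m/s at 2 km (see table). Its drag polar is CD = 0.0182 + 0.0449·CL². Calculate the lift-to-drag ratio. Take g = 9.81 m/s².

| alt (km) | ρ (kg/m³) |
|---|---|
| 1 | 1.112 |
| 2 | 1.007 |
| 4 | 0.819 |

At 2 km, from the table: ρ = 1.007 kg/m³.
In steady level flight, lift balances weight: W = mg = 50300 × 9.81 = 4.9344×10^5 N.
Dynamic pressure q = 0.5 × 1.007 × 170² = 14550 Pa.
CL = 2W/(ρv²S) = 2×4.9344×10^5/(1.007×170²×365) = 0.09291.
CD = 0.0182 + 0.0449 × 0.09291² = 0.01859.
L/D = CL/CD = 0.09291 / 0.01859 = 5

L/D = 5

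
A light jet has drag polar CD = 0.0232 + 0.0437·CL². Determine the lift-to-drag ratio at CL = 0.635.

L/D = 15.6

CD = 0.0232 + 0.0437 × 0.635² = 0.04082
L/D = CL/CD = 0.635 / 0.04082 = 15.6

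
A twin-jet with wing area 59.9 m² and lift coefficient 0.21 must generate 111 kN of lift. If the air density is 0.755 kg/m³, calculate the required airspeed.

v = 153 m/s

L = ½ρv²S·CL ⇒ v = √(2L/(ρ·S·CL))
v = √(2 × 1.11×10^5 / (0.755 × 59.9 × 0.21)) = √23380 = 153 m/s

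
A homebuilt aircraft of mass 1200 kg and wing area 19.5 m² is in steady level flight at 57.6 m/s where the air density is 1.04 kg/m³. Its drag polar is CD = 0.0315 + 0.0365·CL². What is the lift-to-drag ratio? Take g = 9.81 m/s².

Level flight ⇒ L = W = m·g = 1200 × 9.81 = 11772 N.
Dynamic pressure q = 0.5 × 1.04 × 57.6² = 1725 Pa.
CL = 2W/(ρv²S) = 2×11772/(1.04×57.6²×19.5) = 0.3499.
CD = 0.0315 + 0.0365 × 0.3499² = 0.03597.
L/D = CL/CD = 0.3499 / 0.03597 = 9.73

L/D = 9.73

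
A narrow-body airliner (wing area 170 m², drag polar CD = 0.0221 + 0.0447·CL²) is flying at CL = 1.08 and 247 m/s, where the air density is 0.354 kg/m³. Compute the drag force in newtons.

CD = 0.0221 + 0.0447 × 1.08² = 0.07424
D = ½ρv²S·CD = ½ × 0.354 × 247² × 170 × 0.07424 = 1.36×10^5 N

D = 1.36×10^5 N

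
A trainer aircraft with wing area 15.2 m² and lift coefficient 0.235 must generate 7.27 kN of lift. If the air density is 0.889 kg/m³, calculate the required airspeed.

v = 67.7 m/s

L = ½ρv²S·CL ⇒ v = √(2L/(ρ·S·CL))
v = √(2 × 7270 / (0.889 × 15.2 × 0.235)) = √4579 = 67.7 m/s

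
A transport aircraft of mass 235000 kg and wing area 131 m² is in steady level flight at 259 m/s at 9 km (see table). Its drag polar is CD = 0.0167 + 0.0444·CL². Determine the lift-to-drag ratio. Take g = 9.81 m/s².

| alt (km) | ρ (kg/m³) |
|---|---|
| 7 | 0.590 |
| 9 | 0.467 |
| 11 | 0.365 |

At 9 km, from the table: ρ = 0.467 kg/m³.
Weight W = mg = 235000 × 9.81 = 2.3054×10^6 N; in level flight L = W.
Dynamic pressure q = 0.5 × 0.467 × 259² = 15660 Pa.
Required CL = L/(qS) = 2.3054×10^6/(15660·131) = 1.124.
CD = 0.0167 + 0.0444 × 1.124² = 0.07275.
L/D = CL/CD = 1.124 / 0.07275 = 15.4

L/D = 15.4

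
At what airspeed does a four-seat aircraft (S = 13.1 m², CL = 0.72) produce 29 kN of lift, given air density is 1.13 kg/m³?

v = 73.8 m/s

L = ½ρv²S·CL ⇒ v = √(2L/(ρ·S·CL))
v = √(2 × 29000 / (1.13 × 13.1 × 0.72)) = √5442 = 73.8 m/s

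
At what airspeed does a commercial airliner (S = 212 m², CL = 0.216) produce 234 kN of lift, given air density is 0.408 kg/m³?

L = ½ρv²S·CL ⇒ v = √(2L/(ρ·S·CL))
v = √(2 × 2.34×10^5 / (0.408 × 212 × 0.216)) = √25050 = 158 m/s

v = 158 m/s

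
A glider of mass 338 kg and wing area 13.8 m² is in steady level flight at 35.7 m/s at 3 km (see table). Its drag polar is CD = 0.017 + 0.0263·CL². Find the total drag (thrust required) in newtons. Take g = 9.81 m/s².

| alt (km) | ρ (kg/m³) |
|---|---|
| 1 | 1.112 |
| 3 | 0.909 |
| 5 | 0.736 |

At 3 km, from the table: ρ = 0.909 kg/m³.
In steady level flight, lift balances weight: W = mg = 338 × 9.81 = 3315.8 N.
Dynamic pressure q = 0.5 × 0.909 × 35.7² = 579.3 Pa.
Required CL = L/(qS) = 3315.8/(579.3·13.8) = 0.4148.
CD = 0.017 + 0.0263 × 0.4148² = 0.02153.
D = q·S·CD = 579.3 × 13.8 × 0.02153 = 172.1 N

D = 172 N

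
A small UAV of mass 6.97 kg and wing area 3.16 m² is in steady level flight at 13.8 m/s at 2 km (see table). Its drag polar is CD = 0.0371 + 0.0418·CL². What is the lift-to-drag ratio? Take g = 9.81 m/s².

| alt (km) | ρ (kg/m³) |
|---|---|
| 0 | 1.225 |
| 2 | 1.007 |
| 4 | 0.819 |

At 2 km, from the table: ρ = 1.007 kg/m³.
Weight W = mg = 6.97 × 9.81 = 68.376 N; in level flight L = W.
Dynamic pressure q = 0.5 × 1.007 × 13.8² = 95.89 Pa.
CL = 2W/(ρv²S) = 2×68.376/(1.007×13.8²×3.16) = 0.2257.
CD = 0.0371 + 0.0418 × 0.2257² = 0.03923.
L/D = CL/CD = 0.2257 / 0.03923 = 5.75

L/D = 5.75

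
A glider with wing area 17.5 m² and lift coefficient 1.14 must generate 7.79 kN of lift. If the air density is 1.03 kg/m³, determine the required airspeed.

L = ½ρv²S·CL ⇒ v = √(2L/(ρ·S·CL))
v = √(2 × 7790 / (1.03 × 17.5 × 1.14)) = √758.2 = 27.5 m/s

v = 27.5 m/s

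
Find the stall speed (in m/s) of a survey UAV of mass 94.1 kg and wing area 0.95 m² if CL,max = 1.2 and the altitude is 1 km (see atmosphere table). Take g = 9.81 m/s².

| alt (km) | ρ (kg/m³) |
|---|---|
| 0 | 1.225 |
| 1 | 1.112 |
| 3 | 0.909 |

V_stall = 38.2 m/s

At 1 km, from the table: ρ = 1.112 kg/m³.
Stall occurs when L = W at CL,max. W = mg = 94.1 × 9.81 = 923.1 N.
V_stall = √(2W/(ρ·S·CL,max)) = √(2 × 923.1 / (1.112 × 0.95 × 1.2))
V_stall = √1456 = 38.2 m/s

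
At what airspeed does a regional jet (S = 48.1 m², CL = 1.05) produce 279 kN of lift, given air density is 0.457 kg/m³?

L = ½ρv²S·CL ⇒ v = √(2L/(ρ·S·CL))
v = √(2 × 2.79×10^5 / (0.457 × 48.1 × 1.05)) = √24180 = 155 m/s

v = 155 m/s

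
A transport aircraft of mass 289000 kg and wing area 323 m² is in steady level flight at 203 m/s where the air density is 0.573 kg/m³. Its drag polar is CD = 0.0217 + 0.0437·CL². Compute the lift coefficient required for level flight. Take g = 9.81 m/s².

Weight W = mg = 289000 × 9.81 = 2.8351×10^6 N; in level flight L = W.
Dynamic pressure q = 0.5 × 0.573 × 203² = 11810 Pa.
CL = W/(q·S) = 2.8351×10^6 / (11810 × 323) = 0.7434.

CL = 0.743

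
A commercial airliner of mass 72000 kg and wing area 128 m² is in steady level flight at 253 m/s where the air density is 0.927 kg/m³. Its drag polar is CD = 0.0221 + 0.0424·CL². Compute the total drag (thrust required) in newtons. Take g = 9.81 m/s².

In steady level flight, lift balances weight: W = mg = 72000 × 9.81 = 7.0632×10^5 N.
q = ½ρv² = ½ × 0.927 × 253² = 29670 Pa.
Required CL = L/(qS) = 7.0632×10^5/(29670·128) = 0.186.
CD = 0.0221 + 0.0424 × 0.186² = 0.02357.
D = q·S·CD = 29670 × 128 × 0.02357 = 89500 N

D = 89500 N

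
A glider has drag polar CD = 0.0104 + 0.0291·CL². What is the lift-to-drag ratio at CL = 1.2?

L/D = 22.9

CD = 0.0104 + 0.0291 × 1.2² = 0.0523
L/D = CL/CD = 1.2 / 0.0523 = 22.9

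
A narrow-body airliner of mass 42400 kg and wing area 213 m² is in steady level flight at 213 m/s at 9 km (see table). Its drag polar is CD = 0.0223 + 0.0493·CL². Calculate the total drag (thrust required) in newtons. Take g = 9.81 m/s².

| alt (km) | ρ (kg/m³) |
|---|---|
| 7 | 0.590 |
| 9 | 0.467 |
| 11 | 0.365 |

At 9 km, from the table: ρ = 0.467 kg/m³.
In steady level flight, lift balances weight: W = mg = 42400 × 9.81 = 4.1594×10^5 N.
q = ½ρv² = ½ × 0.467 × 213² = 10590 Pa.
Required CL = L/(qS) = 4.1594×10^5/(10590·213) = 0.1843.
CD = 0.0223 + 0.0493 × 0.1843² = 0.02398.
D = q·S·CD = 10590 × 213 × 0.02398 = 54100 N

D = 54100 N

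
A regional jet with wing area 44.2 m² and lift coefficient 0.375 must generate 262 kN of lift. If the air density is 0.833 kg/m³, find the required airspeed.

L = ½ρv²S·CL ⇒ v = √(2L/(ρ·S·CL))
v = √(2 × 2.62×10^5 / (0.833 × 44.2 × 0.375)) = √37950 = 195 m/s

v = 195 m/s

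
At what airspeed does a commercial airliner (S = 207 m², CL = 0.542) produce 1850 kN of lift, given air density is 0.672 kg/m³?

v = 222 m/s

L = ½ρv²S·CL ⇒ v = √(2L/(ρ·S·CL))
v = √(2 × 1.85×10^6 / (0.672 × 207 × 0.542)) = √49080 = 222 m/s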